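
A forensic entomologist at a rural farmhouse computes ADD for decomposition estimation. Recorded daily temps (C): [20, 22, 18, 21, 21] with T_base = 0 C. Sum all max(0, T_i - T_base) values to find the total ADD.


Computing ADD day by day:
Day 1: max(0, 20 - 0) = 20
Day 2: max(0, 22 - 0) = 22
Day 3: max(0, 18 - 0) = 18
Day 4: max(0, 21 - 0) = 21
Day 5: max(0, 21 - 0) = 21
Total ADD = 102

102


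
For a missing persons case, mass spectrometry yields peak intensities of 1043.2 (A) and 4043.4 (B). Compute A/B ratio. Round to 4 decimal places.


Spectral peak ratio:
Peak A = 1043.2 counts
Peak B = 4043.4 counts
Ratio = 1043.2 / 4043.4 = 0.2580

0.2580


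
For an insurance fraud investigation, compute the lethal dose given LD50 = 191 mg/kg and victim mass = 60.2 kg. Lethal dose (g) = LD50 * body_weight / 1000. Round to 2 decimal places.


Lethal dose calculation:
Lethal dose = LD50 * body_weight / 1000
= 191 * 60.2 / 1000
= 11498.2 / 1000
= 11.50 g

11.50


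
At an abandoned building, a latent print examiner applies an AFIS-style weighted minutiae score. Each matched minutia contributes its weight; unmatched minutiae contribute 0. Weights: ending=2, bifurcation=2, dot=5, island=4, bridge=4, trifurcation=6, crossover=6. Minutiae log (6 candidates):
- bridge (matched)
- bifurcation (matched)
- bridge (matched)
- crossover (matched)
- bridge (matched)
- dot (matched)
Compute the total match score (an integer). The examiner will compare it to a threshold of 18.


Weighted minutiae match score:
  bridge: matched, +4 (running total 4)
  bifurcation: matched, +2 (running total 6)
  bridge: matched, +4 (running total 10)
  crossover: matched, +6 (running total 16)
  bridge: matched, +4 (running total 20)
  dot: matched, +5 (running total 25)
Total score = 25
Threshold = 18; verdict = identification

25


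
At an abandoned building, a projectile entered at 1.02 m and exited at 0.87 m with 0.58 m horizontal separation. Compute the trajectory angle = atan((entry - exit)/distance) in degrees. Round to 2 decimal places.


Bullet trajectory angle:
Height difference = 1.02 - 0.87 = 0.15 m
angle = atan(0.15 / 0.58)
angle = atan(0.258621)
angle = 14.50 degrees

14.50


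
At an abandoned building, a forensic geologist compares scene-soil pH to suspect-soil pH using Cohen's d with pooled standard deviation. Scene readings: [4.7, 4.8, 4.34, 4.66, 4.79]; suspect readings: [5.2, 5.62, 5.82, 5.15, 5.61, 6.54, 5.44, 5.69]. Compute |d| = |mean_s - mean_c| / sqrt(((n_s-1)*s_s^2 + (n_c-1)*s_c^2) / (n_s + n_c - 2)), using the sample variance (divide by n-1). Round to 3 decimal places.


Pooled-variance Cohen's d for soil pH comparison:
Scene mean = 23.29 / 5 = 4.658
Suspect mean = 45.07 / 8 = 5.63375
Scene sample variance s_s^2 = 0.03512
Suspect sample variance s_c^2 = 0.188512
Pooled variance = ((n_s-1)*s_s^2 + (n_c-1)*s_c^2) / (n_s + n_c - 2) = 0.132733
Pooled SD = sqrt(0.132733) = 0.364325
Mean difference = -0.97575
|d| = |-0.97575| / 0.364325 = 2.678

2.678


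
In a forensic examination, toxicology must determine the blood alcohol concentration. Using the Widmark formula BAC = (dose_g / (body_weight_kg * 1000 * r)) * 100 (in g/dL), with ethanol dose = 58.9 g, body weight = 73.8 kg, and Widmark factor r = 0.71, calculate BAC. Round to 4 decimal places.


Applying the Widmark formula:
BAC = (dose_g / (body_wt * 1000 * r)) * 100
Denominator = 73.8 * 1000 * 0.71 = 52398
BAC = (58.9 / 52398) * 100
BAC = 0.1124 g/dL

0.1124


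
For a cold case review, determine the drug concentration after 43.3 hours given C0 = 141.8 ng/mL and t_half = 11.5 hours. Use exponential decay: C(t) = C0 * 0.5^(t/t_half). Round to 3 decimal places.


Drug concentration decay:
Number of half-lives = t / t_half = 43.3 / 11.5 = 3.765217
Decay factor = 0.5^3.765217 = 0.07354561
C(t) = 141.8 * 0.07354561 = 10.429 ng/mL

10.429


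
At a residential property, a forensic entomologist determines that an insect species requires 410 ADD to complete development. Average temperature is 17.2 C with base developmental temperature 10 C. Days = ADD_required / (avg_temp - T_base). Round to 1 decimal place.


Insect development time:
Effective temperature = avg_temp - T_base = 17.2 - 10 = 7.2 C
Days = ADD / effective_temp = 410 / 7.2 = 56.9 days

56.9


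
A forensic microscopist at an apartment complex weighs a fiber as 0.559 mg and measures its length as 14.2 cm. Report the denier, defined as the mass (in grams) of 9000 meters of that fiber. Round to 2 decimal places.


Denier calculation:
Mass in grams = 0.559 mg / 1000 = 0.000559 g
Length in meters = 14.2 cm / 100 = 0.142 m
Linear density = mass / length = 0.000559 / 0.142 = 0.00393662 g/m
Denier = (g/m) * 9000 = 0.00393662 * 9000 = 35.43

35.43


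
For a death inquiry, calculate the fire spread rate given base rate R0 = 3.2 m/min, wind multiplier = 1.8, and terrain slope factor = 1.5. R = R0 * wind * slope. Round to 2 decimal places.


Fire spread rate calculation:
R = R0 * wind_factor * slope_factor
= 3.2 * 1.8 * 1.5
= 5.76 * 1.5
= 8.64 m/min

8.64


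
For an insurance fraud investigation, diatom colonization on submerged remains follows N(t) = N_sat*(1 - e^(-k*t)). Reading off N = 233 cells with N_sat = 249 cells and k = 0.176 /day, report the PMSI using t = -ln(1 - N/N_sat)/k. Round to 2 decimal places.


PMSI from diatom colonization curve:
N / N_sat = 233 / 249 = 0.935743
1 - N/N_sat = 0.064257
ln(1 - N/N_sat) = -2.744865
t = -ln(1 - N/N_sat) / k = -(-2.744865) / 0.176 = 15.60 days

15.60


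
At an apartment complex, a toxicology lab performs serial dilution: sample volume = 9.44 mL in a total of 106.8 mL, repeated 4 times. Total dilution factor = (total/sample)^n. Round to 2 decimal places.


Dilution factor calculation:
Single dilution = V_total / V_sample = 106.8 / 9.44 ≈ 11.313559
Number of dilutions = 4
Total DF = (106.8 / 9.44)^4 (full precision, rounded at the end) = 16383.14

16383.14


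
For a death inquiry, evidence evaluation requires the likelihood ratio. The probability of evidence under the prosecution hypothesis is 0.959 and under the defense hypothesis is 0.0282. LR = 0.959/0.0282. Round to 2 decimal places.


Likelihood ratio calculation:
LR = P(E|Hp) / P(E|Hd)
LR = 0.959 / 0.0282
LR = 34.01

34.01


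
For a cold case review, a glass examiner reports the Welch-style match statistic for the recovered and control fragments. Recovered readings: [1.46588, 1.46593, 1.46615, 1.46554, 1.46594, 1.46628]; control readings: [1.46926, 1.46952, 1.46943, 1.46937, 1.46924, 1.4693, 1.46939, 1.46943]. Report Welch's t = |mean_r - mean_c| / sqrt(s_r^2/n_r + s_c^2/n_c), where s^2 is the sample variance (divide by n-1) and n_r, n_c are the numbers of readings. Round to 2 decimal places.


Welch's t-criterion for glass RI comparison:
Recovered mean = sum / n_r = 8.79572 / 6 = 1.4659533
Control mean = sum / n_c = 11.75494 / 8 = 1.4693675
Recovered sample variance s_r^2 = 6.44667e-08
Control sample variance s_c^2 = 9.13571e-09
Welch SE (unpooled) = sqrt(s_r^2/n_r + s_c^2/n_c) = sqrt(1.07444e-08 + 1.14196e-09) = sqrt(1.18864e-08) = 0.000109025
|mean_r - mean_c| = 0.00341417
t = 0.00341417 / 0.000109025 = 31.32

31.32


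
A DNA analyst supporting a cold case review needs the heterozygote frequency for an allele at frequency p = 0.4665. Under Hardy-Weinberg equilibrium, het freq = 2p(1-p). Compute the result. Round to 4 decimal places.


Hardy-Weinberg heterozygote frequency:
q = 1 - p = 1 - 0.4665 = 0.5335
2pq = 2 * 0.4665 * 0.5335 = 0.4978

0.4978


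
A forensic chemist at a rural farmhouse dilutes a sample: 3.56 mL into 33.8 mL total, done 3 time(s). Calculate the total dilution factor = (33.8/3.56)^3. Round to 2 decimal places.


Dilution factor calculation:
Single dilution = V_total / V_sample = 33.8 / 3.56 ≈ 9.494382
Number of dilutions = 3
Total DF = (33.8 / 3.56)^3 (full precision, rounded at the end) = 855.85

855.85


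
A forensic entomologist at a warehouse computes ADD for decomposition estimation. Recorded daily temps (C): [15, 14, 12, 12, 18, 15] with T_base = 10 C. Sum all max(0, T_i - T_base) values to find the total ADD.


Computing ADD day by day:
Day 1: max(0, 15 - 10) = 5
Day 2: max(0, 14 - 10) = 4
Day 3: max(0, 12 - 10) = 2
Day 4: max(0, 12 - 10) = 2
Day 5: max(0, 18 - 10) = 8
Day 6: max(0, 15 - 10) = 5
Total ADD = 26

26


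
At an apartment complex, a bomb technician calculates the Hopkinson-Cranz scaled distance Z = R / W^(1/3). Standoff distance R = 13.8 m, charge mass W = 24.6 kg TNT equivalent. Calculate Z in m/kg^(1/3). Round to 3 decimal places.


Scaled distance calculation:
W^(1/3) = 24.6^(1/3) = 2.908339
Z = R / W^(1/3) = 13.8 / 2.908339
Z = 4.745 m/kg^(1/3)

4.745


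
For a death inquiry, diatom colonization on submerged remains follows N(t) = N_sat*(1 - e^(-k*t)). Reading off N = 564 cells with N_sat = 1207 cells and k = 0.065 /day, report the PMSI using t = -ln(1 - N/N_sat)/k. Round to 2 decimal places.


PMSI from diatom colonization curve:
N / N_sat = 564 / 1207 = 0.467274
1 - N/N_sat = 0.532726
ln(1 - N/N_sat) = -0.629748
t = -ln(1 - N/N_sat) / k = -(-0.629748) / 0.065 = 9.69 days

9.69


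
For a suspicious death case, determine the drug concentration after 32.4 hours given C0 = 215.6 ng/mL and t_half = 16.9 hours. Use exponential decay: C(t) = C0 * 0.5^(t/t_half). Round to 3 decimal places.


Drug concentration decay:
Number of half-lives = t / t_half = 32.4 / 16.9 = 1.91716
Decay factor = 0.5^1.91716 = 0.26477522
C(t) = 215.6 * 0.26477522 = 57.086 ng/mL

57.086


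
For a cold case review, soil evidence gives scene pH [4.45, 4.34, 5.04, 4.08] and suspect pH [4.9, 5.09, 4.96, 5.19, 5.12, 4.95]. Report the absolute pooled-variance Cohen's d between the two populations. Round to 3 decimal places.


Pooled-variance Cohen's d for soil pH comparison:
Scene mean = 17.91 / 4 = 4.4775
Suspect mean = 30.21 / 6 = 5.035
Scene sample variance s_s^2 = 0.164692
Suspect sample variance s_c^2 = 0.01307
Pooled variance = ((n_s-1)*s_s^2 + (n_c-1)*s_c^2) / (n_s + n_c - 2) = 0.069928
Pooled SD = sqrt(0.069928) = 0.264439
Mean difference = -0.5575
|d| = |-0.5575| / 0.264439 = 2.108

2.108


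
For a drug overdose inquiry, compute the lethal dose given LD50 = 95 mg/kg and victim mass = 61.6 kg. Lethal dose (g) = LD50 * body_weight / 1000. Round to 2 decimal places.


Lethal dose calculation:
Lethal dose = LD50 * body_weight / 1000
= 95 * 61.6 / 1000
= 5852 / 1000
= 5.85 g

5.85


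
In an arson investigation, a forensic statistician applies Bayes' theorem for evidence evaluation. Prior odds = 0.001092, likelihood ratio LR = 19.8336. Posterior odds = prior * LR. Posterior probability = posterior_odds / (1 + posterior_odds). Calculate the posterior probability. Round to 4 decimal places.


Bayesian evidence evaluation:
Posterior odds = prior_odds * LR = 0.001092 * 19.8336 = 0.02165829
Posterior probability = posterior_odds / (1 + posterior_odds)
= 0.02165829 / (1 + 0.02165829)
= 0.02165829 / 1.02165829
= 0.0212

0.0212


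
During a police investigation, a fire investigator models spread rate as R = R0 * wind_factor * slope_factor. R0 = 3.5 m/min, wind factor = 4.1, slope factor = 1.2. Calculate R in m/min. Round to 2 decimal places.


Fire spread rate calculation:
R = R0 * wind_factor * slope_factor
= 3.5 * 4.1 * 1.2
= 14.35 * 1.2
= 17.22 m/min

17.22


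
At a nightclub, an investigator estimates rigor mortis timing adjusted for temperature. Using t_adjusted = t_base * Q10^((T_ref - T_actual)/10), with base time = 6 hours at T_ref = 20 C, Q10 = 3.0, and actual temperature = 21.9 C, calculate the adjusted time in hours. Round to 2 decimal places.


Rigor mortis time adjustment:
Exponent = (T_ref - T_actual) / 10 = (20 - 21.9) / 10 = -0.19
Q10 factor = 3.0^-0.19 = 0.81161
t_adjusted = 6 * 0.81161 = 4.87 hours

4.87


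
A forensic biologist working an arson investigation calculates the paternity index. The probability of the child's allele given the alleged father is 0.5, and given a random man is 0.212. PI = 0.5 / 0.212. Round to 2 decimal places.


Paternity Index calculation:
PI = P(allele|father) / P(allele|random)
PI = 0.5 / 0.212
PI = 2.36

2.36


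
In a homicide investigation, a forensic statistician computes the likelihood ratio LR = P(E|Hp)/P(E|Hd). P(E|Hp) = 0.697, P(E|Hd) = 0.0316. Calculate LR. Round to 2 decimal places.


Likelihood ratio calculation:
LR = P(E|Hp) / P(E|Hd)
LR = 0.697 / 0.0316
LR = 22.06

22.06


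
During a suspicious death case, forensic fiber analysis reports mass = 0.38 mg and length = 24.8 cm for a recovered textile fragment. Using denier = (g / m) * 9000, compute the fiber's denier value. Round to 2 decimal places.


Denier calculation:
Mass in grams = 0.38 mg / 1000 = 0.00038 g
Length in meters = 24.8 cm / 100 = 0.248 m
Linear density = mass / length = 0.00038 / 0.248 = 0.00153226 g/m
Denier = (g/m) * 9000 = 0.00153226 * 9000 = 13.79

13.79


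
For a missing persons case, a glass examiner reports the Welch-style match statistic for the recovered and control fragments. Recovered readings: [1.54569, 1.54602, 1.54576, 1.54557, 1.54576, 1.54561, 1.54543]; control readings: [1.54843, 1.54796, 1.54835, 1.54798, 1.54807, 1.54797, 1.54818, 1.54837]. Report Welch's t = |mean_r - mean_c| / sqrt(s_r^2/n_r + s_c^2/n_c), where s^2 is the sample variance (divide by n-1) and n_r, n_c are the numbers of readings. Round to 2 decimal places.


Welch's t-criterion for glass RI comparison:
Recovered mean = sum / n_r = 10.81984 / 7 = 1.5456914
Control mean = sum / n_c = 12.38531 / 8 = 1.5481638
Recovered sample variance s_r^2 = 3.45143e-08
Control sample variance s_c^2 = 3.85696e-08
Welch SE (unpooled) = sqrt(s_r^2/n_r + s_c^2/n_c) = sqrt(4.93061e-09 + 4.82121e-09) = sqrt(9.75182e-09) = 9.87513e-05
|mean_r - mean_c| = 0.00247232
t = 0.00247232 / 9.87513e-05 = 25.04

25.04


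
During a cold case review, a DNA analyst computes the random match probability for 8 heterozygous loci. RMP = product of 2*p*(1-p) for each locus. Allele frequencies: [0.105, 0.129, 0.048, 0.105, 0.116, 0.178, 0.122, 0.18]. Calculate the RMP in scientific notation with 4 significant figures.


Computing RMP for 8 loci:
Locus 1: 2 * 0.105 * 0.895 = 0.18795
Locus 2: 2 * 0.129 * 0.871 = 0.224718
Locus 3: 2 * 0.048 * 0.952 = 0.091392
Locus 4: 2 * 0.105 * 0.895 = 0.18795
Locus 5: 2 * 0.116 * 0.884 = 0.205088
Locus 6: 2 * 0.178 * 0.822 = 0.292632
Locus 7: 2 * 0.122 * 0.878 = 0.214232
Locus 8: 2 * 0.18 * 0.82 = 0.2952
RMP = 2.754e-06

2.754e-06


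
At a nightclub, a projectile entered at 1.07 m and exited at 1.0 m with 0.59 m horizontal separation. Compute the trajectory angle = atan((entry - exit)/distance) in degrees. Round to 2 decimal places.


Bullet trajectory angle:
Height difference = 1.07 - 1.0 = 0.07 m
angle = atan(0.07 / 0.59)
angle = atan(0.118644)
angle = 6.77 degrees

6.77


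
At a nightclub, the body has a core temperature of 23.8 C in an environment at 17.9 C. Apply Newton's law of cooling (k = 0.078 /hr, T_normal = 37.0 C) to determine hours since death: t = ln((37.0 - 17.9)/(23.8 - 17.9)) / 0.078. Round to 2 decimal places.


Using Newton's law of cooling:
t = ln((T_normal - T_ambient) / (T_body - T_ambient)) / k
T_normal - T_ambient = 19.1
T_body - T_ambient = 5.9
Ratio = 3.237288
ln(ratio) = 1.174736
t = 1.174736 / 0.078 = 15.06 hours

15.06


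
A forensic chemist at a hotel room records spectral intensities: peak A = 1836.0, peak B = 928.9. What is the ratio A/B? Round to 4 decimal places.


Spectral peak ratio:
Peak A = 1836.0 counts
Peak B = 928.9 counts
Ratio = 1836.0 / 928.9 = 1.9765

1.9765


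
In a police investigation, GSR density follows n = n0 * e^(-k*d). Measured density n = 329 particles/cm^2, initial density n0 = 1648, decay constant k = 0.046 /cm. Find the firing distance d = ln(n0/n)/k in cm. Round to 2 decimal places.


GSR distance calculation:
n0/n = 1648 / 329 = 5.009119
ln(n0/n) = 1.61126
d = 1.61126 / 0.046 = 35.03 cm

35.03


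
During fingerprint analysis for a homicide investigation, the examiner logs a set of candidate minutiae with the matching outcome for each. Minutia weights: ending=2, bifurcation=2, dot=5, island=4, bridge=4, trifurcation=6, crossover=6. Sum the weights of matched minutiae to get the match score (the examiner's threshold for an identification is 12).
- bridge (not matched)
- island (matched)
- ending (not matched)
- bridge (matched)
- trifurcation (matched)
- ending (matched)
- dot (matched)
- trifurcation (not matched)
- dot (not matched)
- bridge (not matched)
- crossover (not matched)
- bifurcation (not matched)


Weighted minutiae match score:
  bridge: not matched, +0
  island: matched, +4 (running total 4)
  ending: not matched, +0
  bridge: matched, +4 (running total 8)
  trifurcation: matched, +6 (running total 14)
  ending: matched, +2 (running total 16)
  dot: matched, +5 (running total 21)
  trifurcation: not matched, +0
  dot: not matched, +0
  bridge: not matched, +0
  crossover: not matched, +0
  bifurcation: not matched, +0
Total score = 21
Threshold = 12; verdict = identification

21


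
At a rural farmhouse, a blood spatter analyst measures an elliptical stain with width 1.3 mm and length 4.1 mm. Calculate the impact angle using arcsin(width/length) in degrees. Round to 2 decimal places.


Blood spatter impact angle calculation:
width / length = 1.3 / 4.1 = 0.317073
angle = arcsin(0.317073)
angle = 18.49 degrees

18.49


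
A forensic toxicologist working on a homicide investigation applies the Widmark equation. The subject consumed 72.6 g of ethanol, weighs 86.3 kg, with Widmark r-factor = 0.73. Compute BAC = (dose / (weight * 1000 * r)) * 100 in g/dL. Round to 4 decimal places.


Applying the Widmark formula:
BAC = (dose_g / (body_wt * 1000 * r)) * 100
Denominator = 86.3 * 1000 * 0.73 = 62999
BAC = (72.6 / 62999) * 100
BAC = 0.1152 g/dL

0.1152


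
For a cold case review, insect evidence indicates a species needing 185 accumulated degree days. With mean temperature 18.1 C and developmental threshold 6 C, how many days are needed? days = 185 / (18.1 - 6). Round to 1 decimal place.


Insect development time:
Effective temperature = avg_temp - T_base = 18.1 - 6 = 12.1 C
Days = ADD / effective_temp = 185 / 12.1 = 15.3 days

15.3


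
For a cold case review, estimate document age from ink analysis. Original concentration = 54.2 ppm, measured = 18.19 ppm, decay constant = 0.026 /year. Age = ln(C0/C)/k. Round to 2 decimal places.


Document age estimation:
C0/C = 54.2 / 18.19 = 2.979659
ln(C0/C) = 1.091809
t = 1.091809 / 0.026 = 41.99 years

41.99


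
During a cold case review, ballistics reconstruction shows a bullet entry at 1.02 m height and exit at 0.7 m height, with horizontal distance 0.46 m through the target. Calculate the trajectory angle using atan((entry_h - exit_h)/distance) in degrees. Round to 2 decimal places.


Bullet trajectory angle:
Height difference = 1.02 - 0.7 = 0.32 m
angle = atan(0.32 / 0.46)
angle = atan(0.695652)
angle = 34.82 degrees

34.82


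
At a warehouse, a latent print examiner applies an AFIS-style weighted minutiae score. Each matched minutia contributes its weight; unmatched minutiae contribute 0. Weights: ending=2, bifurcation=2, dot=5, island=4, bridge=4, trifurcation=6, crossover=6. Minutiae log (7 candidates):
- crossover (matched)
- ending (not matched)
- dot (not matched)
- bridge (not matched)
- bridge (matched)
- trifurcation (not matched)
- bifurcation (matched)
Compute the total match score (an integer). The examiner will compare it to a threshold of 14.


Weighted minutiae match score:
  crossover: matched, +6 (running total 6)
  ending: not matched, +0
  dot: not matched, +0
  bridge: not matched, +0
  bridge: matched, +4 (running total 10)
  trifurcation: not matched, +0
  bifurcation: matched, +2 (running total 12)
Total score = 12
Threshold = 14; verdict = inconclusive

12


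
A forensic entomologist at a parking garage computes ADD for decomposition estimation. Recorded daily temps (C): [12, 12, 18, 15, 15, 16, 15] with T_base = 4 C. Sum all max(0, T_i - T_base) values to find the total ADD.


Computing ADD day by day:
Day 1: max(0, 12 - 4) = 8
Day 2: max(0, 12 - 4) = 8
Day 3: max(0, 18 - 4) = 14
Day 4: max(0, 15 - 4) = 11
Day 5: max(0, 15 - 4) = 11
Day 6: max(0, 16 - 4) = 12
Day 7: max(0, 15 - 4) = 11
Total ADD = 75

75


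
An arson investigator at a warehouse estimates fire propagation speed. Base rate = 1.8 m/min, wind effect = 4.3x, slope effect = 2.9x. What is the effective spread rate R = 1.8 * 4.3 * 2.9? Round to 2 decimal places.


Fire spread rate calculation:
R = R0 * wind_factor * slope_factor
= 1.8 * 4.3 * 2.9
= 7.74 * 2.9
= 22.45 m/min

22.45


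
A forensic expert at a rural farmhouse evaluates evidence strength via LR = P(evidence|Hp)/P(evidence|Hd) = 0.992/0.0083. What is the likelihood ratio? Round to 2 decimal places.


Likelihood ratio calculation:
LR = P(E|Hp) / P(E|Hd)
LR = 0.992 / 0.0083
LR = 119.52

119.52


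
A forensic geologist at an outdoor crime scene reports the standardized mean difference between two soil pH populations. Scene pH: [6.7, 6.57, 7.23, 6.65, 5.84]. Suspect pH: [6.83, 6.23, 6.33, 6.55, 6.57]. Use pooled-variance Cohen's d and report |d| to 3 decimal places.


Pooled-variance Cohen's d for soil pH comparison:
Scene mean = 32.99 / 5 = 6.598
Suspect mean = 32.51 / 5 = 6.502
Scene sample variance s_s^2 = 0.24697
Suspect sample variance s_c^2 = 0.05452
Pooled variance = ((n_s-1)*s_s^2 + (n_c-1)*s_c^2) / (n_s + n_c - 2) = 0.150745
Pooled SD = sqrt(0.150745) = 0.388259
Mean difference = 0.096
|d| = |0.096| / 0.388259 = 0.247

0.247


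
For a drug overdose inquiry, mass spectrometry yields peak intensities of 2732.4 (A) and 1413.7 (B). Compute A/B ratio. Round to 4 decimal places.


Spectral peak ratio:
Peak A = 2732.4 counts
Peak B = 1413.7 counts
Ratio = 2732.4 / 1413.7 = 1.9328

1.9328


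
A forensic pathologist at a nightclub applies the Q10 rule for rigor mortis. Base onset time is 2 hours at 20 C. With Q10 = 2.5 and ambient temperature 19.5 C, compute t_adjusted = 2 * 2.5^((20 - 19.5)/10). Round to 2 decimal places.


Rigor mortis time adjustment:
Exponent = (T_ref - T_actual) / 10 = (20 - 19.5) / 10 = 0.05
Q10 factor = 2.5^0.05 = 1.04688
t_adjusted = 2 * 1.04688 = 2.09 hours

2.09


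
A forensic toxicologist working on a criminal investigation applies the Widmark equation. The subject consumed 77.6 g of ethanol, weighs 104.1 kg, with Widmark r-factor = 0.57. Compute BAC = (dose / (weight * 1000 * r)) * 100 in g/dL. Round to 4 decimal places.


Applying the Widmark formula:
BAC = (dose_g / (body_wt * 1000 * r)) * 100
Denominator = 104.1 * 1000 * 0.57 = 59337
BAC = (77.6 / 59337) * 100
BAC = 0.1308 g/dL

0.1308


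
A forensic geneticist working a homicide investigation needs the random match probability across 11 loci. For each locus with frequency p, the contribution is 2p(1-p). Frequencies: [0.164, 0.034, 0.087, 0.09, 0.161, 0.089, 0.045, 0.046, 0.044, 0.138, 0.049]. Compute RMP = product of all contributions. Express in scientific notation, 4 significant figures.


Computing RMP for 11 loci:
Locus 1: 2 * 0.164 * 0.836 = 0.274208
Locus 2: 2 * 0.034 * 0.966 = 0.065688
Locus 3: 2 * 0.087 * 0.913 = 0.158862
Locus 4: 2 * 0.09 * 0.91 = 0.1638
Locus 5: 2 * 0.161 * 0.839 = 0.270158
Locus 6: 2 * 0.089 * 0.911 = 0.162158
Locus 7: 2 * 0.045 * 0.955 = 0.08595
Locus 8: 2 * 0.046 * 0.954 = 0.087768
Locus 9: 2 * 0.044 * 0.956 = 0.084128
Locus 10: 2 * 0.138 * 0.862 = 0.237912
Locus 11: 2 * 0.049 * 0.951 = 0.093198
RMP = 2.889e-10

2.889e-10


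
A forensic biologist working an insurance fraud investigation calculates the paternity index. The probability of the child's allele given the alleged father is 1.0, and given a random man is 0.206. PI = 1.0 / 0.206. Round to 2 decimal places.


Paternity Index calculation:
PI = P(allele|father) / P(allele|random)
PI = 1.0 / 0.206
PI = 4.85

4.85


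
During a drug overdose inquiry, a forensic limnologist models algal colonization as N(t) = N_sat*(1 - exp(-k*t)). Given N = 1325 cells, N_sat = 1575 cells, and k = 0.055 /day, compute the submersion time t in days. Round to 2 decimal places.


PMSI from diatom colonization curve:
N / N_sat = 1325 / 1575 = 0.84127
1 - N/N_sat = 0.15873
ln(1 - N/N_sat) = -1.840551
t = -ln(1 - N/N_sat) / k = -(-1.840551) / 0.055 = 33.46 days

33.46


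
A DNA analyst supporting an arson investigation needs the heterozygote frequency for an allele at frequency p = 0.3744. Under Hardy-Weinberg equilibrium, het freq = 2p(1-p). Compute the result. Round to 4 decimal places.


Hardy-Weinberg heterozygote frequency:
q = 1 - p = 1 - 0.3744 = 0.6256
2pq = 2 * 0.3744 * 0.6256 = 0.4684

0.4684


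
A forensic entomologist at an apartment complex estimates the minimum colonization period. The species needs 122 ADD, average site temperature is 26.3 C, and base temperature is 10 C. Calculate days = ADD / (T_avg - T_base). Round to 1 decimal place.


Insect development time:
Effective temperature = avg_temp - T_base = 26.3 - 10 = 16.3 C
Days = ADD / effective_temp = 122 / 16.3 = 7.5 days

7.5


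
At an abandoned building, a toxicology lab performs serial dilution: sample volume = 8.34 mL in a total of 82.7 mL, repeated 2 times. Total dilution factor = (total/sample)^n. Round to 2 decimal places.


Dilution factor calculation:
Single dilution = V_total / V_sample = 82.7 / 8.34 ≈ 9.916067
Number of dilutions = 2
Total DF = (82.7 / 8.34)^2 (full precision, rounded at the end) = 98.33

98.33


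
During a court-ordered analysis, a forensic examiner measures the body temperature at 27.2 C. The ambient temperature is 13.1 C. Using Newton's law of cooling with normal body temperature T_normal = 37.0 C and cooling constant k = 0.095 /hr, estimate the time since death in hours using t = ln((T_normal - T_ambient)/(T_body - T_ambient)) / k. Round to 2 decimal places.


Using Newton's law of cooling:
t = ln((T_normal - T_ambient) / (T_body - T_ambient)) / k
T_normal - T_ambient = 23.9
T_body - T_ambient = 14.1
Ratio = 1.695035
ln(ratio) = 0.527703
t = 0.527703 / 0.095 = 5.55 hours

5.55


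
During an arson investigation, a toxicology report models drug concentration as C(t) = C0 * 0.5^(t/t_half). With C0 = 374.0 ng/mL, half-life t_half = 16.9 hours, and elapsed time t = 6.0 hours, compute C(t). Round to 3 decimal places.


Drug concentration decay:
Number of half-lives = t / t_half = 6.0 / 16.9 = 0.35503
Decay factor = 0.5^0.35503 = 0.78185338
C(t) = 374.0 * 0.78185338 = 292.413 ng/mL

292.413


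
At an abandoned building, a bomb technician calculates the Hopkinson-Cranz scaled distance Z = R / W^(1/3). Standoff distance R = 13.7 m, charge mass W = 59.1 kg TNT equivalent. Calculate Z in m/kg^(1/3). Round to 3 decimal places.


Scaled distance calculation:
W^(1/3) = 59.1^(1/3) = 3.895195
Z = R / W^(1/3) = 13.7 / 3.895195
Z = 3.517 m/kg^(1/3)

3.517


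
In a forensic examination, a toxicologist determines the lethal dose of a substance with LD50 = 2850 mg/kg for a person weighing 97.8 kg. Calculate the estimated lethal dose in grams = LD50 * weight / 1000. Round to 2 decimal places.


Lethal dose calculation:
Lethal dose = LD50 * body_weight / 1000
= 2850 * 97.8 / 1000
= 278730 / 1000
= 278.73 g

278.73


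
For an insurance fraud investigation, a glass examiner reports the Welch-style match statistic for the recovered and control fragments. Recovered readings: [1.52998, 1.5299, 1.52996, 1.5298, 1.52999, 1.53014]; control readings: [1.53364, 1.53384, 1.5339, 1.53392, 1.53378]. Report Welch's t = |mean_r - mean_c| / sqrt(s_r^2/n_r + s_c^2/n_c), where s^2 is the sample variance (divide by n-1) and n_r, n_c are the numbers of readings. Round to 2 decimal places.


Welch's t-criterion for glass RI comparison:
Recovered mean = sum / n_r = 9.17977 / 6 = 1.5299617
Control mean = sum / n_c = 7.66908 / 5 = 1.533816
Recovered sample variance s_r^2 = 1.25767e-08
Control sample variance s_c^2 = 1.268e-08
Welch SE (unpooled) = sqrt(s_r^2/n_r + s_c^2/n_c) = sqrt(2.09611e-09 + 2.536e-09) = sqrt(4.63211e-09) = 6.80596e-05
|mean_r - mean_c| = 0.00385433
t = 0.00385433 / 6.80596e-05 = 56.63

56.63


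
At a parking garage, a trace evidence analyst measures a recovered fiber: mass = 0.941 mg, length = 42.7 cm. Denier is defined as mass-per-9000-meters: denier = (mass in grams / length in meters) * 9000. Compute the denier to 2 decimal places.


Denier calculation:
Mass in grams = 0.941 mg / 1000 = 0.000941 g
Length in meters = 42.7 cm / 100 = 0.427 m
Linear density = mass / length = 0.000941 / 0.427 = 0.00220375 g/m
Denier = (g/m) * 9000 = 0.00220375 * 9000 = 19.83

19.83


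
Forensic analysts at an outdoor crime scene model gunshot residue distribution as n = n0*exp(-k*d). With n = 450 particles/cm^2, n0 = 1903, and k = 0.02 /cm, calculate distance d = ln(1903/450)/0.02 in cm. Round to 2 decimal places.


GSR distance calculation:
n0/n = 1903 / 450 = 4.228889
ln(n0/n) = 1.441939
d = 1.441939 / 0.02 = 72.10 cm

72.10


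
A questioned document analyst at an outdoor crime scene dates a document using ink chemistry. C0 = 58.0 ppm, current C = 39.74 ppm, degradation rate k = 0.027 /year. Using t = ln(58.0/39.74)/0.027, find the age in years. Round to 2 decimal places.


Document age estimation:
C0/C = 58.0 / 39.74 = 1.459487
ln(C0/C) = 0.378085
t = 0.378085 / 0.027 = 14.00 years

14.00


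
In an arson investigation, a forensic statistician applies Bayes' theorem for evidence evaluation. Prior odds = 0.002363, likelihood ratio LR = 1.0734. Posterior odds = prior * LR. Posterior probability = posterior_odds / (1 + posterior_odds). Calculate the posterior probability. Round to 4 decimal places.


Bayesian evidence evaluation:
Posterior odds = prior_odds * LR = 0.002363 * 1.0734 = 0.002536444
Posterior probability = posterior_odds / (1 + posterior_odds)
= 0.002536444 / (1 + 0.002536444)
= 0.002536444 / 1.002536444
= 0.0025

0.0025


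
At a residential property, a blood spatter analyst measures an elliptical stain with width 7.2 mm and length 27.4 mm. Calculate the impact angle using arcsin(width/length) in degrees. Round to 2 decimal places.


Blood spatter impact angle calculation:
width / length = 7.2 / 27.4 = 0.262774
angle = arcsin(0.262774)
angle = 15.23 degrees

15.23


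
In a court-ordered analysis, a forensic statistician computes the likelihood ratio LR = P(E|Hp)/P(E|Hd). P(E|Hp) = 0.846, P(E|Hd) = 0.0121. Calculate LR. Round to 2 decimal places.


Likelihood ratio calculation:
LR = P(E|Hp) / P(E|Hd)
LR = 0.846 / 0.0121
LR = 69.92

69.92


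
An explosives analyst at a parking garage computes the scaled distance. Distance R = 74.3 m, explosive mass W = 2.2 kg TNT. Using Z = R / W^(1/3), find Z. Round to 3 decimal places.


Scaled distance calculation:
W^(1/3) = 2.2^(1/3) = 1.300591
Z = R / W^(1/3) = 74.3 / 1.300591
Z = 57.128 m/kg^(1/3)

57.128


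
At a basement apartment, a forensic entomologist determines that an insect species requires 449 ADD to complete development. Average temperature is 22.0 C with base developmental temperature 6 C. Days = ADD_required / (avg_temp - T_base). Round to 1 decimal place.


Insect development time:
Effective temperature = avg_temp - T_base = 22.0 - 6 = 16.0 C
Days = ADD / effective_temp = 449 / 16.0 = 28.1 days

28.1


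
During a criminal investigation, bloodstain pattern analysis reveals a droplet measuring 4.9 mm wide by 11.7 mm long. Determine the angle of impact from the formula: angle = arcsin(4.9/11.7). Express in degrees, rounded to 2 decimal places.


Blood spatter impact angle calculation:
width / length = 4.9 / 11.7 = 0.418803
angle = arcsin(0.418803)
angle = 24.76 degrees

24.76


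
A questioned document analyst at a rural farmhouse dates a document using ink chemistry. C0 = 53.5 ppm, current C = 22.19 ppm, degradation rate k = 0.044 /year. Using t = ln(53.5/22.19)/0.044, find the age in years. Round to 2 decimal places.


Document age estimation:
C0/C = 53.5 / 22.19 = 2.410996
ln(C0/C) = 0.88004
t = 0.88004 / 0.044 = 20.00 years

20.00


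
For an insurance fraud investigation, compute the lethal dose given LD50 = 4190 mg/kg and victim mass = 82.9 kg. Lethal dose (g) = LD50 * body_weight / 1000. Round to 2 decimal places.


Lethal dose calculation:
Lethal dose = LD50 * body_weight / 1000
= 4190 * 82.9 / 1000
= 347351 / 1000
= 347.35 g

347.35


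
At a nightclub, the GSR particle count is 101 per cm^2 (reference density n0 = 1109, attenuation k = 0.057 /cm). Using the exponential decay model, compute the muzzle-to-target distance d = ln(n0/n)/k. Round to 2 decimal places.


GSR distance calculation:
n0/n = 1109 / 101 = 10.980198
ln(n0/n) = 2.396093
d = 2.396093 / 0.057 = 42.04 cm

42.04


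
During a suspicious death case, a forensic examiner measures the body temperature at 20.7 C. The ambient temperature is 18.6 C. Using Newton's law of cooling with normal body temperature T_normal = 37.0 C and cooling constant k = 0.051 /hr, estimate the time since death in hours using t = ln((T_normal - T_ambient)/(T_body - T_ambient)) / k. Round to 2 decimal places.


Using Newton's law of cooling:
t = ln((T_normal - T_ambient) / (T_body - T_ambient)) / k
T_normal - T_ambient = 18.4
T_body - T_ambient = 2.1
Ratio = 8.761905
ln(ratio) = 2.170413
t = 2.170413 / 0.051 = 42.56 hours

42.56


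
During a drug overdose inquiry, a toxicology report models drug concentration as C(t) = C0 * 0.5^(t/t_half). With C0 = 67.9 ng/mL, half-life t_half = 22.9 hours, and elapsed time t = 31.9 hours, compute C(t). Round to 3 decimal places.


Drug concentration decay:
Number of half-lives = t / t_half = 31.9 / 22.9 = 1.393013
Decay factor = 0.5^1.393013 = 0.38076875
C(t) = 67.9 * 0.38076875 = 25.854 ng/mL

25.854


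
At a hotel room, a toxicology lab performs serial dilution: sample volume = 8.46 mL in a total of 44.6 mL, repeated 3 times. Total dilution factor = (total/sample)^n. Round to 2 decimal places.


Dilution factor calculation:
Single dilution = V_total / V_sample = 44.6 / 8.46 ≈ 5.271868
Number of dilutions = 3
Total DF = (44.6 / 8.46)^3 (full precision, rounded at the end) = 146.52

146.52


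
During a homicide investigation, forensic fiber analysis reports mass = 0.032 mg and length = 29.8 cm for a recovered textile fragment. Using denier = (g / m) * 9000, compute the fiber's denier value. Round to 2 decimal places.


Denier calculation:
Mass in grams = 0.032 mg / 1000 = 0.000032 g
Length in meters = 29.8 cm / 100 = 0.298 m
Linear density = mass / length = 0.000032 / 0.298 = 0.00010738 g/m
Denier = (g/m) * 9000 = 0.00010738 * 9000 = 0.97

0.97


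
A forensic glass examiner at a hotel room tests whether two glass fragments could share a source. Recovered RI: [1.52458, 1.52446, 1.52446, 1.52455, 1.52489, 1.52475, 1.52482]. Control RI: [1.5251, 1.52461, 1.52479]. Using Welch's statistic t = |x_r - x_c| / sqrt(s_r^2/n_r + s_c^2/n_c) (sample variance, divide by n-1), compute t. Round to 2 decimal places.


Welch's t-criterion for glass RI comparison:
Recovered mean = sum / n_r = 10.67251 / 7 = 1.5246443
Control mean = sum / n_c = 4.5745 / 3 = 1.5248333
Recovered sample variance s_r^2 = 3.05619e-08
Control sample variance s_c^2 = 6.14333e-08
Welch SE (unpooled) = sqrt(s_r^2/n_r + s_c^2/n_c) = sqrt(4.36599e-09 + 2.04778e-08) = sqrt(2.48438e-08) = 0.000157619
|mean_r - mean_c| = 0.000189048
t = 0.000189048 / 0.000157619 = 1.20

1.20


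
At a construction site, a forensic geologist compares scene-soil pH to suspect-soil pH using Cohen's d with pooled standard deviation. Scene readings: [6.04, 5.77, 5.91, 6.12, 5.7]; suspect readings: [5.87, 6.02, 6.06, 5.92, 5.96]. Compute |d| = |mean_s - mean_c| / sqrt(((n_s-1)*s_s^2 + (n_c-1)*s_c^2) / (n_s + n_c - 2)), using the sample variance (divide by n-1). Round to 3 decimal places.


Pooled-variance Cohen's d for soil pH comparison:
Scene mean = 29.54 / 5 = 5.908
Suspect mean = 29.83 / 5 = 5.966
Scene sample variance s_s^2 = 0.03117
Suspect sample variance s_c^2 = 0.00578
Pooled variance = ((n_s-1)*s_s^2 + (n_c-1)*s_c^2) / (n_s + n_c - 2) = 0.018475
Pooled SD = sqrt(0.018475) = 0.135923
Mean difference = -0.058
|d| = |-0.058| / 0.135923 = 0.427

0.427


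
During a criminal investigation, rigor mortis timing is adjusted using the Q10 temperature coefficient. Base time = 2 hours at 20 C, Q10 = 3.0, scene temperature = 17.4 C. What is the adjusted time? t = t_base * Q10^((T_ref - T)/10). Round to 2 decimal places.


Rigor mortis time adjustment:
Exponent = (T_ref - T_actual) / 10 = (20 - 17.4) / 10 = 0.26
Q10 factor = 3.0^0.26 = 1.33061
t_adjusted = 2 * 1.33061 = 2.66 hours

2.66


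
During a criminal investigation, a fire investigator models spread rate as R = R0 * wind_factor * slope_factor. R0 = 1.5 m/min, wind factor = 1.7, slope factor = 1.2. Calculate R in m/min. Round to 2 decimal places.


Fire spread rate calculation:
R = R0 * wind_factor * slope_factor
= 1.5 * 1.7 * 1.2
= 2.55 * 1.2
= 3.06 m/min

3.06


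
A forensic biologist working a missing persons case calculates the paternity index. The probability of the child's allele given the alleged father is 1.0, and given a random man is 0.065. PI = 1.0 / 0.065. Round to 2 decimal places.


Paternity Index calculation:
PI = P(allele|father) / P(allele|random)
PI = 1.0 / 0.065
PI = 15.38

15.38


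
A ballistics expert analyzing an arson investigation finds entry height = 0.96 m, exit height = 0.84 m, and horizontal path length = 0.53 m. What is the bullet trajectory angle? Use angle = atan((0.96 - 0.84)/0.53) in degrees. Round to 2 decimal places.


Bullet trajectory angle:
Height difference = 0.96 - 0.84 = 0.12 m
angle = atan(0.12 / 0.53)
angle = atan(0.226415)
angle = 12.76 degrees

12.76


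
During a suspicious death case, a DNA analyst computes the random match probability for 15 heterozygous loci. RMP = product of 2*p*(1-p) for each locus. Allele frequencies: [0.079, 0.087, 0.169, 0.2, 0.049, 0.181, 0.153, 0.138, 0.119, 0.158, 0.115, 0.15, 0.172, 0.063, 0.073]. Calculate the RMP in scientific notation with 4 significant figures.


Computing RMP for 15 loci:
Locus 1: 2 * 0.079 * 0.921 = 0.145518
Locus 2: 2 * 0.087 * 0.913 = 0.158862
Locus 3: 2 * 0.169 * 0.831 = 0.280878
Locus 4: 2 * 0.2 * 0.8 = 0.32
Locus 5: 2 * 0.049 * 0.951 = 0.093198
Locus 6: 2 * 0.181 * 0.819 = 0.296478
Locus 7: 2 * 0.153 * 0.847 = 0.259182
Locus 8: 2 * 0.138 * 0.862 = 0.237912
Locus 9: 2 * 0.119 * 0.881 = 0.209678
Locus 10: 2 * 0.158 * 0.842 = 0.266072
Locus 11: 2 * 0.115 * 0.885 = 0.20355
Locus 12: 2 * 0.15 * 0.85 = 0.255
Locus 13: 2 * 0.172 * 0.828 = 0.284832
Locus 14: 2 * 0.063 * 0.937 = 0.118062
Locus 15: 2 * 0.073 * 0.927 = 0.135342
RMP = 4.666e-11

4.666e-11


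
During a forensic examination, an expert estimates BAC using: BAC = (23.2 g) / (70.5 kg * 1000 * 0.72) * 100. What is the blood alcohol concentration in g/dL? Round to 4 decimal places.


Applying the Widmark formula:
BAC = (dose_g / (body_wt * 1000 * r)) * 100
Denominator = 70.5 * 1000 * 0.72 = 50760
BAC = (23.2 / 50760) * 100
BAC = 0.0457 g/dL

0.0457


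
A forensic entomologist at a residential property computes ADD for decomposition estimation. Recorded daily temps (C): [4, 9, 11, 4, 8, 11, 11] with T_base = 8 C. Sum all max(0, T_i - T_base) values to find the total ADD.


Computing ADD day by day:
Day 1: max(0, 4 - 8) = 0
Day 2: max(0, 9 - 8) = 1
Day 3: max(0, 11 - 8) = 3
Day 4: max(0, 4 - 8) = 0
Day 5: max(0, 8 - 8) = 0
Day 6: max(0, 11 - 8) = 3
Day 7: max(0, 11 - 8) = 3
Total ADD = 10

10


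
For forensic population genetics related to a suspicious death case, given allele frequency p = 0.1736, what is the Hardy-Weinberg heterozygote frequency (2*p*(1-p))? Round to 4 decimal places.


Hardy-Weinberg heterozygote frequency:
q = 1 - p = 1 - 0.1736 = 0.8264
2pq = 2 * 0.1736 * 0.8264 = 0.2869

0.2869


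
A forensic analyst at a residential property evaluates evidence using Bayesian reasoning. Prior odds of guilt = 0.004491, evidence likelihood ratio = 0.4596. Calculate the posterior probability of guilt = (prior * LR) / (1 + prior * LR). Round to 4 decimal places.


Bayesian evidence evaluation:
Posterior odds = prior_odds * LR = 0.004491 * 0.4596 = 0.002064064
Posterior probability = posterior_odds / (1 + posterior_odds)
= 0.002064064 / (1 + 0.002064064)
= 0.002064064 / 1.002064064
= 0.0021

0.0021
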